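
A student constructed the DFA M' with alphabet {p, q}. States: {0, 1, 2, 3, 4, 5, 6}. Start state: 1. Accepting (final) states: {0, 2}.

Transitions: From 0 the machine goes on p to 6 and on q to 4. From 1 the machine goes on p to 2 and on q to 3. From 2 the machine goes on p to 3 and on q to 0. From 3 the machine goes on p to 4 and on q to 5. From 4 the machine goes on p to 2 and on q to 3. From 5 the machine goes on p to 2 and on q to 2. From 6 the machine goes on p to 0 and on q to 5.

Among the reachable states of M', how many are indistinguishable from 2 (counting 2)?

All states are reachable from the start state.
Start with accepting vs non-accepting: {0,2} | {1,3,4,5,6}.
On input q, block {0,2} splits into {0} and {2}.
Refine {1,3,4,5,6} on symbol p: members go to different blocks, giving {1,4,5} and {3} and {6}.
On input q, block {1,4,5} splits into {1,4} and {5}.
Stable partition: {0} | {1,4} | {2} | {3} | {6} | {5} — 6 equivalence classes.
The equivalence class containing 2 is {2}, of size 1.

1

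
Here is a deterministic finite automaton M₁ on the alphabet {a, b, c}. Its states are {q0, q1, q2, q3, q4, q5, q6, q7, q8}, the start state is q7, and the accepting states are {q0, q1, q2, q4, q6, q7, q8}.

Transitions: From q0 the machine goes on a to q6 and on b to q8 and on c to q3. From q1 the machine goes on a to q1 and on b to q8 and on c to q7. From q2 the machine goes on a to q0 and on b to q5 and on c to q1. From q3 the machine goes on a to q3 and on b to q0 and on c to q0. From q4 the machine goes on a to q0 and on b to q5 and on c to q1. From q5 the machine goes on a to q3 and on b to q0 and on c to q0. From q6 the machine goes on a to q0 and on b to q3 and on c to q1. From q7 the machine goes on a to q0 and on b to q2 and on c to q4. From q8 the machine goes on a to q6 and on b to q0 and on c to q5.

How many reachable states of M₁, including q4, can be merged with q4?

3

All states are reachable from the start state.
Start with accepting vs non-accepting: {q0,q1,q2,q4,q6,q7,q8} | {q3,q5}.
On input b, block {q0,q1,q2,q4,q6,q7,q8} splits into {q0,q1,q7,q8} and {q2,q4,q6}.
On input a, block {q0,q1,q7,q8} splits into {q0,q8} and {q1,q7}.
Split {q1,q7} by δ(·,a) → {q1} and {q7}.
No further refinement is possible. Final partition (5 blocks): {q0,q8} | {q3,q5} | {q2,q4,q6} | {q1} | {q7}.
The equivalence class containing q4 is {q2,q4,q6}, of size 3.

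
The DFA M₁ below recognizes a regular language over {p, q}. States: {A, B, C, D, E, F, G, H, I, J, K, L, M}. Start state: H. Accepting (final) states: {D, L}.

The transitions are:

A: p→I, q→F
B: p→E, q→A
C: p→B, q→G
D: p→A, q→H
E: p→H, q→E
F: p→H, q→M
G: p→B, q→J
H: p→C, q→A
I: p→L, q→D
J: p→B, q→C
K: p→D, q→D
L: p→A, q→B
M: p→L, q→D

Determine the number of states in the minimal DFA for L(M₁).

Reachable states from the start: {A,B,C,D,E,F,G,H,I,J,L,M}. Unreachable: {K} — drop them.
Start with accepting vs non-accepting: {D,L} | {A,B,C,E,F,G,H,I,J,M}.
On input p, block {A,B,C,E,F,G,H,I,J,M} splits into {A,B,C,E,F,G,H,J} and {I,M}.
Refine {A,B,C,E,F,G,H,J} on symbol p: members go to different blocks, giving {B,C,E,F,G,H,J} and {A}.
On input q, block {B,C,E,F,G,H,J} splits into {C,E,G,J} and {B,H} and {F}.
No further refinement is possible. Final partition (6 blocks): {D,L} | {C,E,G,J} | {I,M} | {A} | {B,H} | {F}.

6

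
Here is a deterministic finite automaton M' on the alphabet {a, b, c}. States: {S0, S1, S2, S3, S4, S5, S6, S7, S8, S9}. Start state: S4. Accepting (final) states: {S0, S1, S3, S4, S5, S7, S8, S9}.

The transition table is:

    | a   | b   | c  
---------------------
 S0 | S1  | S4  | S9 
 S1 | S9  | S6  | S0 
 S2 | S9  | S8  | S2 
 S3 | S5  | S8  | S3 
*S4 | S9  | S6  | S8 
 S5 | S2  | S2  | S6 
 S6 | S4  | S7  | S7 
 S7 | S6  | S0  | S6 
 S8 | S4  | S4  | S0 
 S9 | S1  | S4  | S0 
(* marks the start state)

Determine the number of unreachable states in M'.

BFS from S4 reaches {S0, S1, S4, S6, S7, S8, S9}; the 3 state(s) S2, S3, S5 are never visited.

3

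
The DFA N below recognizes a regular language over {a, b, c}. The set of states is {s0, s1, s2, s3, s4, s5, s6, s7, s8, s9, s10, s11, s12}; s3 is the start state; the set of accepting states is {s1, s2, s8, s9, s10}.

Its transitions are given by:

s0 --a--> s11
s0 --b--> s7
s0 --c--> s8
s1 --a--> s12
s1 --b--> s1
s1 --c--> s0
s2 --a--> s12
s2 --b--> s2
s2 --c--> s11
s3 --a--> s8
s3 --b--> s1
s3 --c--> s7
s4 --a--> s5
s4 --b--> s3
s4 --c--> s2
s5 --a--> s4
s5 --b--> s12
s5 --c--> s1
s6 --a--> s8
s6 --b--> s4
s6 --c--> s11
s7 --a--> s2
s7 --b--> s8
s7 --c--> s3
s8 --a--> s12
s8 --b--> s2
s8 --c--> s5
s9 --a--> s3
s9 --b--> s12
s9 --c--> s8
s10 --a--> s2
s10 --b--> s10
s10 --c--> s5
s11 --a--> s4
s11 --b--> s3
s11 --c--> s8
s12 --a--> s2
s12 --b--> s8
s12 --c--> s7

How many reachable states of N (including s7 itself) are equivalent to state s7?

3

States {s6,s9,s10} cannot be reached from the start state, so discard them.
P0 = {s1,s2,s8} | {s0,s3,s4,s5,s7,s11,s12}.
Split {s0,s3,s4,s5,s7,s11,s12} by δ(·,a) → {s0,s4,s5,s11} and {s3,s7,s12}.
No further refinement is possible. Final partition (3 blocks): {s1,s2,s8} | {s0,s4,s5,s11} | {s3,s7,s12}.
State s7 belongs to the block {s3,s7,s12}, which has 3 states.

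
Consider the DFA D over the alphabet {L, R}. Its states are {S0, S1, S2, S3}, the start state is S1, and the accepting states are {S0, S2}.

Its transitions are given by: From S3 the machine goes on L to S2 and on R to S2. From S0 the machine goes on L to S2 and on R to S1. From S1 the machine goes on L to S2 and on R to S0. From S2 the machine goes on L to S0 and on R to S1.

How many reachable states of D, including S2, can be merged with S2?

Reachable states from the start: {S0,S1,S2}. Unreachable: {S3} — drop them.
P0 = {S0,S2} | {S1}.
The partition is now stable with 2 blocks: {S0,S2} | {S1}.
The equivalence class containing S2 is {S0,S2}, of size 2.

2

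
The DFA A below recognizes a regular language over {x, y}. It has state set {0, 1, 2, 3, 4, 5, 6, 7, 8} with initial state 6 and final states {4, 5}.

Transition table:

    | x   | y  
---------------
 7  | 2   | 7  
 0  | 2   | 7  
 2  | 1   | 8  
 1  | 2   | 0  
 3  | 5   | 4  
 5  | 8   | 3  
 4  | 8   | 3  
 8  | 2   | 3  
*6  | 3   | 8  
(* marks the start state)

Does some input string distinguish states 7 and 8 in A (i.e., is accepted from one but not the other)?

Every state is reachable, so we keep all 9.
P0 = {4,5} | {0,1,2,3,6,7,8}.
Refine {0,1,2,3,6,7,8} on symbol x: members go to different blocks, giving {0,1,2,6,7,8} and {3}.
On input x, block {0,1,2,6,7,8} splits into {0,1,2,7,8} and {6}.
On input y, block {0,1,2,7,8} splits into {0,1,2,7} and {8}.
Refine {0,1,2,7} on symbol y: members go to different blocks, giving {0,1,7} and {2}.
No further refinement is possible. Final partition (6 blocks): {4,5} | {0,1,7} | {3} | {6} | {8} | {2}.
7 and 8 end up in different blocks, so they are distinguishable. For instance, the string 'yx' is accepted from only 8.

Yes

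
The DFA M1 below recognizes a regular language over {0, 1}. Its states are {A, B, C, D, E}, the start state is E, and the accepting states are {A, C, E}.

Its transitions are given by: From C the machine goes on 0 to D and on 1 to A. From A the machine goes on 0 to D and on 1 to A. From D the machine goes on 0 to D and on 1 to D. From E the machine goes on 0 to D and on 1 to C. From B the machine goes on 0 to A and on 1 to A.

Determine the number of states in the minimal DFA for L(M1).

States {B} cannot be reached from the start state, so discard them.
P0 = {A,C,E} | {D}.
No further refinement is possible. Final partition (2 blocks): {A,C,E} | {D}.

2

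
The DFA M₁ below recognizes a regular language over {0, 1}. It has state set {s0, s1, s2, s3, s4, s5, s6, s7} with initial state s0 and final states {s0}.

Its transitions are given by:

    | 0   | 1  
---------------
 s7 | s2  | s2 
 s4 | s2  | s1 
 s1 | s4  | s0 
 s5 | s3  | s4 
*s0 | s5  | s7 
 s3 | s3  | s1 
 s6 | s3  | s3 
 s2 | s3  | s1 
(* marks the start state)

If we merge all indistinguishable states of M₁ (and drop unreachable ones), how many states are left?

4

Reachable states from the start: {s0,s1,s2,s3,s4,s5,s7}. Unreachable: {s6} — drop them.
P0 = {s0} | {s1,s2,s3,s4,s5,s7}.
Split {s1,s2,s3,s4,s5,s7} by δ(·,1) → {s2,s3,s4,s5,s7} and {s1}.
Split {s2,s3,s4,s5,s7} by δ(·,1) → {s2,s3,s4} and {s5,s7}.
No further refinement is possible. Final partition (4 blocks): {s0} | {s2,s3,s4} | {s1} | {s5,s7}.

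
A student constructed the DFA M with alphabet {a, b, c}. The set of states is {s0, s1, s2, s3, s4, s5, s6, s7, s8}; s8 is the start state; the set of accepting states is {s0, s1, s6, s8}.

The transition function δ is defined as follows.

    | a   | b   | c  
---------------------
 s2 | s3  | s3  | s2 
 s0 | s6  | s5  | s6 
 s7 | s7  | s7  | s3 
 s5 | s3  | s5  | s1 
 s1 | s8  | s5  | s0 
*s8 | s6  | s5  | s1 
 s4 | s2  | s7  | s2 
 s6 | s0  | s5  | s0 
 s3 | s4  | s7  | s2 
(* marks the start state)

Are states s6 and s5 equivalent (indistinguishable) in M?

P0 = {s0,s1,s6,s8} | {s2,s3,s4,s5,s7}.
On input c, block {s2,s3,s4,s5,s7} splits into {s2,s3,s4,s7} and {s5}.
No further refinement is possible. Final partition (3 blocks): {s0,s1,s6,s8} | {s2,s3,s4,s7} | {s5}.
s6 and s5 end up in different blocks, so they are distinguishable. For instance, the string 'ε' is accepted from only s6.

No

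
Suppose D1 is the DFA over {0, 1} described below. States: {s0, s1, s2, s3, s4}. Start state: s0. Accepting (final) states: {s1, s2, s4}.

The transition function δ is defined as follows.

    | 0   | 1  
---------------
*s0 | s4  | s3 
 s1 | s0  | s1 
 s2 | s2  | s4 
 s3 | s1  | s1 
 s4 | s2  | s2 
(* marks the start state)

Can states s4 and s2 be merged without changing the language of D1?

Yes

Every state is reachable, so we keep all 5.
P0 = {s1,s2,s4} | {s0,s3}.
Split {s1,s2,s4} by δ(·,0) → {s2,s4} and {s1}.
On input 0, block {s0,s3} splits into {s0} and {s3}.
Stable partition: {s2,s4} | {s0} | {s1} | {s3} — 4 equivalence classes.
s4 and s2 lie in the same block of the stable partition, so they are equivalent — no string distinguishes them.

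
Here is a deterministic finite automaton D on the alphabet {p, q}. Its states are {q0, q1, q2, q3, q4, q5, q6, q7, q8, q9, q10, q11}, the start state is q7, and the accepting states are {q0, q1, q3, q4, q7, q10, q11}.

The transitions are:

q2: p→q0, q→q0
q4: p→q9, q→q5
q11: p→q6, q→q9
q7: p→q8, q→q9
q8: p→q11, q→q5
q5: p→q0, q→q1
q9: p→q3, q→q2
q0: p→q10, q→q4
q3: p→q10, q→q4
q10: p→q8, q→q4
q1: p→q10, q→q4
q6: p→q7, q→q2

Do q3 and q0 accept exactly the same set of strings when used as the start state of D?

Yes

Initial partition by acceptance: {q0,q1,q3,q4,q7,q10,q11} | {q2,q5,q6,q8,q9}.
Refine {q0,q1,q3,q4,q7,q10,q11} on symbol p: members go to different blocks, giving {q4,q7,q10,q11} and {q0,q1,q3}.
Split {q4,q7,q10,q11} by δ(·,q) → {q4,q7,q11} and {q10}.
Split {q2,q5,q6,q8,q9} by δ(·,p) → {q2,q5,q9} and {q6,q8}.
Split {q4,q7,q11} by δ(·,p) → {q7,q11} and {q4}.
On input q, block {q2,q5,q9} splits into {q2,q5} and {q9}.
The partition is now stable with 7 blocks: {q7,q11} | {q2,q5} | {q0,q1,q3} | {q10} | {q6,q8} | {q4} | {q9}.
q3 and q0 lie in the same block of the stable partition, so they are equivalent — no string distinguishes them.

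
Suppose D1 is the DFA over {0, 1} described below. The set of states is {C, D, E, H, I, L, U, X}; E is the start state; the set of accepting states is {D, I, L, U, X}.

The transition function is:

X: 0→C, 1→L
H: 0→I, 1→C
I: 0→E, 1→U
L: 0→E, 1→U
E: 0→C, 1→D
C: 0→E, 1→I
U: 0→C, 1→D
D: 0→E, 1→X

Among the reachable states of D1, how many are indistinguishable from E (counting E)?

First remove the unreachable states {H}; 7 states remain.
P0 = {D,I,L,U,X} | {C,E}.
Stable partition: {D,I,L,U,X} | {C,E} — 2 equivalence classes.
State E belongs to the block {C,E}, which has 2 states.

2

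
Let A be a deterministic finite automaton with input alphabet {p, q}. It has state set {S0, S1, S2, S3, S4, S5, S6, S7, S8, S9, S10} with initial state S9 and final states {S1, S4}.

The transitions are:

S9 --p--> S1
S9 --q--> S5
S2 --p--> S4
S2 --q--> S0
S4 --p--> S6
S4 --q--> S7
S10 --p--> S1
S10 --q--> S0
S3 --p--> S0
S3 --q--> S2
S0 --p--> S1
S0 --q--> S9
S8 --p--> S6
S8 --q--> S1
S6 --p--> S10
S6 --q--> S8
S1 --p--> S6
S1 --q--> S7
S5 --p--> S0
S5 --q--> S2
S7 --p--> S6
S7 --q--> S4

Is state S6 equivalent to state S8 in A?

No

First remove the unreachable states {S3}; 10 states remain.
Start with accepting vs non-accepting: {S1,S4} | {S0,S2,S5,S6,S7,S8,S9,S10}.
On input p, block {S0,S2,S5,S6,S7,S8,S9,S10} splits into {S0,S2,S9,S10} and {S5,S6,S7,S8}.
On input q, block {S0,S2,S9,S10} splits into {S0,S2,S10} and {S9}.
On input q, block {S0,S2,S10} splits into {S2,S10} and {S0}.
Split {S5,S6,S7,S8} by δ(·,p) → {S7,S8} and {S5} and {S6}.
The partition is now stable with 7 blocks: {S1,S4} | {S2,S10} | {S7,S8} | {S9} | {S0} | {S5} | {S6}.
S6 and S8 end up in different blocks, so they are distinguishable. For instance, the string 'q' is accepted from only S8.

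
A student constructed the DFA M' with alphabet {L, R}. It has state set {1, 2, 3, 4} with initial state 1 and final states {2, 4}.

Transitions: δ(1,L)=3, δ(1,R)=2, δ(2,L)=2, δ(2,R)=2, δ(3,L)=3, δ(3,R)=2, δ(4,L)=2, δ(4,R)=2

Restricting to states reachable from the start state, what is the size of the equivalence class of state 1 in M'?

2

First remove the unreachable states {4}; 3 states remain.
Initial partition by acceptance: {2} | {1,3}.
The partition is now stable with 2 blocks: {2} | {1,3}.
State 1 belongs to the block {1,3}, which has 2 states.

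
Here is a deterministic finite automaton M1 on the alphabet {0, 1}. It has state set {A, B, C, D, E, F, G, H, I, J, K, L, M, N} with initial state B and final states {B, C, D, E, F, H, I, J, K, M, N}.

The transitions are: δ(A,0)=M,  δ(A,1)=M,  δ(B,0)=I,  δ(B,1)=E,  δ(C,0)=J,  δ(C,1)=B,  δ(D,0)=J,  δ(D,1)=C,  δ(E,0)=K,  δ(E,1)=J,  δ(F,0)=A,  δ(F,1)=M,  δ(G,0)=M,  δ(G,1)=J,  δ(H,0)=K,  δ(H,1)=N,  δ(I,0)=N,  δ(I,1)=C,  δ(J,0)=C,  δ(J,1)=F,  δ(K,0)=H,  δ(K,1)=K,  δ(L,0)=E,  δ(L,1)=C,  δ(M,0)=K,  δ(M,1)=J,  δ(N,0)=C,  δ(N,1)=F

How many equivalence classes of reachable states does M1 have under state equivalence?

Reachable states from the start: {A,B,C,E,F,H,I,J,K,M,N}. Unreachable: {D,G,L} — drop them.
Initial partition by acceptance: {B,C,E,F,H,I,J,K,M,N} | {A}.
Split {B,C,E,F,H,I,J,K,M,N} by δ(·,0) → {B,C,E,H,I,J,K,M,N} and {F}.
Refine {B,C,E,H,I,J,K,M,N} on symbol 1: members go to different blocks, giving {B,C,E,H,I,K,M} and {J,N}.
Refine {B,C,E,H,I,K,M} on symbol 0: members go to different blocks, giving {B,E,H,K,M} and {C,I}.
Split {B,E,H,K,M} by δ(·,0) → {E,H,K,M} and {B}.
On input 1, block {E,H,K,M} splits into {E,H,M} and {K}.
On input 1, block {C,I} splits into {C} and {I}.
Stable partition: {E,H,M} | {A} | {F} | {J,N} | {C} | {B} | {K} | {I} — 8 equivalence classes.

8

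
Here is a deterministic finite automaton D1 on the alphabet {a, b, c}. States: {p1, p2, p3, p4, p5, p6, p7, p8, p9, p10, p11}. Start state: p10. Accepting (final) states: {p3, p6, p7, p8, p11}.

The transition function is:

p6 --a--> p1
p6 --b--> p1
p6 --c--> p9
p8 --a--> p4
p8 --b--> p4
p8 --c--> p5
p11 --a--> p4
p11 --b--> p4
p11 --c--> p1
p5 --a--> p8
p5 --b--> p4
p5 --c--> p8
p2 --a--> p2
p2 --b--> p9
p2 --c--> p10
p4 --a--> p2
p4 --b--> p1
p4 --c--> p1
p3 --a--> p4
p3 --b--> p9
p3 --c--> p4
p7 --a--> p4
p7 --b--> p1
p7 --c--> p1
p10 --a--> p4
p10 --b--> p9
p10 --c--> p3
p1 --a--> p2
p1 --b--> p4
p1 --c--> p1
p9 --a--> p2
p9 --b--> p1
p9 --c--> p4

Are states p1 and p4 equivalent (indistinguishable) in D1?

Yes

States {p5,p6,p7,p8,p11} cannot be reached from the start state, so discard them.
P0 = {p3} | {p1,p2,p4,p9,p10}.
Refine {p1,p2,p4,p9,p10} on symbol c: members go to different blocks, giving {p1,p2,p4,p9} and {p10}.
On input c, block {p1,p2,p4,p9} splits into {p1,p4,p9} and {p2}.
No further refinement is possible. Final partition (4 blocks): {p3} | {p1,p4,p9} | {p10} | {p2}.
p1 and p4 lie in the same block of the stable partition, so they are equivalent — no string distinguishes them.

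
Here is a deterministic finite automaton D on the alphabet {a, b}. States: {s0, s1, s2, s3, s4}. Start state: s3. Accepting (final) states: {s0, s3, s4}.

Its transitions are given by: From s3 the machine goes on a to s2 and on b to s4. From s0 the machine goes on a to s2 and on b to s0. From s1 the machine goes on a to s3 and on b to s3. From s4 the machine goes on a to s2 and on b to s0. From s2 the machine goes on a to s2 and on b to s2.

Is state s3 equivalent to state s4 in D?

Yes

States {s1} cannot be reached from the start state, so discard them.
Start with accepting vs non-accepting: {s0,s3,s4} | {s2}.
The partition is now stable with 2 blocks: {s0,s3,s4} | {s2}.
s3 and s4 lie in the same block of the stable partition, so they are equivalent — no string distinguishes them.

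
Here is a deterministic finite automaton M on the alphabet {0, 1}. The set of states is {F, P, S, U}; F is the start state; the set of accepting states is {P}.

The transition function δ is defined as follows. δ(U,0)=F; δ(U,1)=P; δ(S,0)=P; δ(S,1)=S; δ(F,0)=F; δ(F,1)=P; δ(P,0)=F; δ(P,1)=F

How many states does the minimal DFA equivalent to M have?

2

Reachable states from the start: {F,P}. Unreachable: {S,U} — drop them.
P0 = {P} | {F}.
No further refinement is possible. Final partition (2 blocks): {P} | {F}.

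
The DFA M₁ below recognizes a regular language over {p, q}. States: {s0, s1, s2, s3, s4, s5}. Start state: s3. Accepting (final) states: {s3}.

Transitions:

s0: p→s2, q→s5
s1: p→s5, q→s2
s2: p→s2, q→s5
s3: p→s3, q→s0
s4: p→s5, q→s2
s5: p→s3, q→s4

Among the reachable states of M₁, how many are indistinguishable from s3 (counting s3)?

1

First remove the unreachable states {s1}; 5 states remain.
Start with accepting vs non-accepting: {s3} | {s0,s2,s4,s5}.
On input p, block {s0,s2,s4,s5} splits into {s0,s2,s4} and {s5}.
On input p, block {s0,s2,s4} splits into {s0,s2} and {s4}.
The partition is now stable with 4 blocks: {s3} | {s0,s2} | {s5} | {s4}.
State s3 belongs to the block {s3}, which has 1 states.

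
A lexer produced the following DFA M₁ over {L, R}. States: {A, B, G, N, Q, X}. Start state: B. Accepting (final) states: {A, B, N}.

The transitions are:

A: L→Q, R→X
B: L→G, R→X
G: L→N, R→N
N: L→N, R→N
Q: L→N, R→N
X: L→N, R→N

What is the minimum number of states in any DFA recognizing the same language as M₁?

Reachable states from the start: {B,G,N,X}. Unreachable: {A,Q} — drop them.
Start with accepting vs non-accepting: {B,N} | {G,X}.
Refine {B,N} on symbol L: members go to different blocks, giving {N} and {B}.
No further refinement is possible. Final partition (3 blocks): {N} | {G,X} | {B}.

3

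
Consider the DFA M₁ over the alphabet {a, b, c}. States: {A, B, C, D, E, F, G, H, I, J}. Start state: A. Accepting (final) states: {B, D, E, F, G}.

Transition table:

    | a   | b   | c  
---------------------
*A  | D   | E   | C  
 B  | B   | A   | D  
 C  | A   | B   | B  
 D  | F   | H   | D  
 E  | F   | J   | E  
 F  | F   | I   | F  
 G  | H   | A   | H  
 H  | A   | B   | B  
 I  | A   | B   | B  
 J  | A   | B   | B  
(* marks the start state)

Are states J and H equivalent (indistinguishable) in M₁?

First remove the unreachable states {G}; 9 states remain.
Initial partition by acceptance: {B,D,E,F} | {A,C,H,I,J}.
On input a, block {A,C,H,I,J} splits into {C,H,I,J} and {A}.
Refine {B,D,E,F} on symbol b: members go to different blocks, giving {D,E,F} and {B}.
Stable partition: {D,E,F} | {C,H,I,J} | {A} | {B} — 4 equivalence classes.
J and H lie in the same block of the stable partition, so they are equivalent — no string distinguishes them.

Yes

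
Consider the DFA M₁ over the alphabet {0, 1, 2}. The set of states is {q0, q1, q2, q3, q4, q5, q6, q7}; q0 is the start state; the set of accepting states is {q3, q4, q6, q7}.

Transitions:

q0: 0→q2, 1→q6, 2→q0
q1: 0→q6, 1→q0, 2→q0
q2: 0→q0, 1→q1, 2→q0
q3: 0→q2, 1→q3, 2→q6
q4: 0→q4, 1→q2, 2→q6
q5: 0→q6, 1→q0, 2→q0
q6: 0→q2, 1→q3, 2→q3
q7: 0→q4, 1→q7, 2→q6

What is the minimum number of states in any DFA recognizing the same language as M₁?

First remove the unreachable states {q4,q5,q7}; 5 states remain.
P0 = {q3,q6} | {q0,q1,q2}.
On input 0, block {q0,q1,q2} splits into {q0,q2} and {q1}.
On input 1, block {q0,q2} splits into {q0} and {q2}.
Stable partition: {q3,q6} | {q0} | {q1} | {q2} — 4 equivalence classes.

4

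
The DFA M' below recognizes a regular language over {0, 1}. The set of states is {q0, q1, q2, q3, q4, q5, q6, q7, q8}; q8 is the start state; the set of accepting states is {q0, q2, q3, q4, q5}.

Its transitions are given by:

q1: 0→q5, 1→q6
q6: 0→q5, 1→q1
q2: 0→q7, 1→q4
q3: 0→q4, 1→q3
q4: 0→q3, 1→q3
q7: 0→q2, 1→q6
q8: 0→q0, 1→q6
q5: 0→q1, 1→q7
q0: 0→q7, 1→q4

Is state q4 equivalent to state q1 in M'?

No

Every state is reachable, so we keep all 9.
P0 = {q0,q2,q3,q4,q5} | {q1,q6,q7,q8}.
Split {q0,q2,q3,q4,q5} by δ(·,0) → {q0,q2,q5} and {q3,q4}.
On input 1, block {q0,q2,q5} splits into {q0,q2} and {q5}.
Split {q1,q6,q7,q8} by δ(·,0) → {q1,q6} and {q7,q8}.
The partition is now stable with 5 blocks: {q0,q2} | {q1,q6} | {q3,q4} | {q5} | {q7,q8}.
q4 and q1 end up in different blocks, so they are distinguishable. For instance, the string 'ε' is accepted from only q4.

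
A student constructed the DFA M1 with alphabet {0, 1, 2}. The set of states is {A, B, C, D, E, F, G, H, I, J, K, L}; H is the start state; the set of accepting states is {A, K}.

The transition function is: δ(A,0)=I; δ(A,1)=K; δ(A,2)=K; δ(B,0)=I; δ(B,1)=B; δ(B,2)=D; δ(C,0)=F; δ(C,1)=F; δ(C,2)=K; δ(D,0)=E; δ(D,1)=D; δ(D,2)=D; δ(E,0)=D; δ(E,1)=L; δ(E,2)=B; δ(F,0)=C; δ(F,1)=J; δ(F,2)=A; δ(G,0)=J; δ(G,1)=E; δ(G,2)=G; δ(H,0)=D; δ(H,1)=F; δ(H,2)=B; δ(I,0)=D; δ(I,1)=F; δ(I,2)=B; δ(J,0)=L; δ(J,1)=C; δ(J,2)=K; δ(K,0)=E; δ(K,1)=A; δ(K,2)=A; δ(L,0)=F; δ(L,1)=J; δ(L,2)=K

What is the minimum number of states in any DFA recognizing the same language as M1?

4

States {G} cannot be reached from the start state, so discard them.
P0 = {A,K} | {B,C,D,E,F,H,I,J,L}.
Split {B,C,D,E,F,H,I,J,L} by δ(·,2) → {B,D,E,H,I} and {C,F,J,L}.
Refine {B,D,E,H,I} on symbol 1: members go to different blocks, giving {E,H,I} and {B,D}.
Stable partition: {A,K} | {E,H,I} | {C,F,J,L} | {B,D} — 4 equivalence classes.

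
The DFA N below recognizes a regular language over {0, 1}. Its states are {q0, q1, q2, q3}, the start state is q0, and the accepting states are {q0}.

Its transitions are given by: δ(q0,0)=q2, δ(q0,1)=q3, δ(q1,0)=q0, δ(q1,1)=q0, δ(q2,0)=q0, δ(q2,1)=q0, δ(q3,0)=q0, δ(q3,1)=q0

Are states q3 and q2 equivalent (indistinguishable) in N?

Reachable states from the start: {q0,q2,q3}. Unreachable: {q1} — drop them.
Initial partition by acceptance: {q0} | {q2,q3}.
No further refinement is possible. Final partition (2 blocks): {q0} | {q2,q3}.
q3 and q2 lie in the same block of the stable partition, so they are equivalent — no string distinguishes them.

Yes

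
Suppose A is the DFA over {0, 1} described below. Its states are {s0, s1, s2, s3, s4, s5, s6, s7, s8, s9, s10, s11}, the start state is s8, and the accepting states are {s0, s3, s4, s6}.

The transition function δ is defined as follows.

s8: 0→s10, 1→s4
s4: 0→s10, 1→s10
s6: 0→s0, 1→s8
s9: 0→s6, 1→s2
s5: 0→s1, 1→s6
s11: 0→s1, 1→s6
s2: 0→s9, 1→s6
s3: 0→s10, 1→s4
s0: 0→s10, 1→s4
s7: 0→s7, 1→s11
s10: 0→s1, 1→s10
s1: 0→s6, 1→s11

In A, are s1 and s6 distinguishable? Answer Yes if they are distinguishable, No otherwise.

States {s2,s3,s5,s7,s9} cannot be reached from the start state, so discard them.
Start with accepting vs non-accepting: {s0,s4,s6} | {s1,s8,s10,s11}.
Split {s0,s4,s6} by δ(·,0) → {s0,s4} and {s6}.
On input 1, block {s0,s4} splits into {s0} and {s4}.
Refine {s1,s8,s10,s11} on symbol 0: members go to different blocks, giving {s8,s10,s11} and {s1}.
On input 0, block {s8,s10,s11} splits into {s10,s11} and {s8}.
Refine {s10,s11} on symbol 1: members go to different blocks, giving {s10} and {s11}.
No further refinement is possible. Final partition (7 blocks): {s0} | {s10} | {s6} | {s4} | {s1} | {s8} | {s11}.
s1 and s6 end up in different blocks, so they are distinguishable. For instance, the string 'ε' is accepted from only s6.

Yes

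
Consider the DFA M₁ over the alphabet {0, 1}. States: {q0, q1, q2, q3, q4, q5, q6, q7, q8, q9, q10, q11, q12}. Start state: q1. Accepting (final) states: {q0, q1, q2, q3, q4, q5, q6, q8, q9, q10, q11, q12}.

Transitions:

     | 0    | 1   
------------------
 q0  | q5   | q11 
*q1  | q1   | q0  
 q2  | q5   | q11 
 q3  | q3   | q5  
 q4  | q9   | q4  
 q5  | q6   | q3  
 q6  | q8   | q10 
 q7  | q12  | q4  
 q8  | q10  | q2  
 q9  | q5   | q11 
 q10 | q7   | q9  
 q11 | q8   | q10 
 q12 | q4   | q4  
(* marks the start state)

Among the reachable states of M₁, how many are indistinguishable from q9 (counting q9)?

3

All states are reachable from the start state.
P0 = {q0,q1,q2,q3,q4,q5,q6,q8,q9,q10,q11,q12} | {q7}.
Split {q0,q1,q2,q3,q4,q5,q6,q8,q9,q10,q11,q12} by δ(·,0) → {q0,q1,q2,q3,q4,q5,q6,q8,q9,q11,q12} and {q10}.
On input 0, block {q0,q1,q2,q3,q4,q5,q6,q8,q9,q11,q12} splits into {q0,q1,q2,q3,q4,q5,q6,q9,q11,q12} and {q8}.
On input 0, block {q0,q1,q2,q3,q4,q5,q6,q9,q11,q12} splits into {q0,q1,q2,q3,q4,q5,q9,q12} and {q6,q11}.
Split {q0,q1,q2,q3,q4,q5,q9,q12} by δ(·,0) → {q0,q1,q2,q3,q4,q9,q12} and {q5}.
Refine {q0,q1,q2,q3,q4,q9,q12} on symbol 0: members go to different blocks, giving {q1,q3,q4,q12} and {q0,q2,q9}.
Refine {q1,q3,q4,q12} on symbol 0: members go to different blocks, giving {q1,q3,q12} and {q4}.
On input 0, block {q1,q3,q12} splits into {q1,q3} and {q12}.
Refine {q1,q3} on symbol 1: members go to different blocks, giving {q1} and {q3}.
Stable partition: {q1} | {q7} | {q10} | {q8} | {q6,q11} | {q5} | {q0,q2,q9} | {q4} | {q12} | {q3} — 10 equivalence classes.
State q9 belongs to the block {q0,q2,q9}, which has 3 states.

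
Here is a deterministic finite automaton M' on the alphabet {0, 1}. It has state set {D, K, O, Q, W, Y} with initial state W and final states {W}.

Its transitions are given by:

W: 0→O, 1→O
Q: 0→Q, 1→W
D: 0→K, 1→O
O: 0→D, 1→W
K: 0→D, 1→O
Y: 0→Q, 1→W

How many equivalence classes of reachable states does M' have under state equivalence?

3

Reachable states from the start: {D,K,O,W}. Unreachable: {Q,Y} — drop them.
Initial partition by acceptance: {W} | {D,K,O}.
On input 1, block {D,K,O} splits into {D,K} and {O}.
Stable partition: {W} | {D,K} | {O} — 3 equivalence classes.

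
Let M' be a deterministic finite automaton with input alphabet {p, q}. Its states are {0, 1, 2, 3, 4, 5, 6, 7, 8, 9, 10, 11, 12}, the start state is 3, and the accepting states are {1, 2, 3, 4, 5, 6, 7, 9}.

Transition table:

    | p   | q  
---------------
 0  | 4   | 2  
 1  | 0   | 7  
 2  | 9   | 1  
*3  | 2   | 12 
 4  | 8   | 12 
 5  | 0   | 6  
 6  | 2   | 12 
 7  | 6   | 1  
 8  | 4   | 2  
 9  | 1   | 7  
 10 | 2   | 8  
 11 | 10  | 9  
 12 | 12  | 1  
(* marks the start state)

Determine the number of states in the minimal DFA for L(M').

Reachable states from the start: {0,1,2,3,4,6,7,8,9,12}. Unreachable: {5,10,11} — drop them.
Start with accepting vs non-accepting: {1,2,3,4,6,7,9} | {0,8,12}.
On input p, block {1,2,3,4,6,7,9} splits into {2,3,6,7,9} and {1,4}.
Split {2,3,6,7,9} by δ(·,p) → {2,3,6,7} and {9}.
On input p, block {2,3,6,7} splits into {3,6,7} and {2}.
Refine {3,6,7} on symbol p: members go to different blocks, giving {3,6} and {7}.
Refine {0,8,12} on symbol p: members go to different blocks, giving {0,8} and {12}.
Refine {1,4} on symbol q: members go to different blocks, giving {1} and {4}.
The partition is now stable with 8 blocks: {3,6} | {0,8} | {1} | {9} | {2} | {7} | {12} | {4}.

8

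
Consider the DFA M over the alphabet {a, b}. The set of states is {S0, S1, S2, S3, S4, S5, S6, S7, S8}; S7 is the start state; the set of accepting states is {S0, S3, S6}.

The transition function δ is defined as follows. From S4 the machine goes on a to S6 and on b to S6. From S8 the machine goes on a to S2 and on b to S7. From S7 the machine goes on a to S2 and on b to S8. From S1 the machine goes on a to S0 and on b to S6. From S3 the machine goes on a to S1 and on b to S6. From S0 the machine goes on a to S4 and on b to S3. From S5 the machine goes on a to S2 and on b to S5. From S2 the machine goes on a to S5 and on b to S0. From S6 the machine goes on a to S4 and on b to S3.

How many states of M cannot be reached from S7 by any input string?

0

A breadth-first search from the start state visits every state.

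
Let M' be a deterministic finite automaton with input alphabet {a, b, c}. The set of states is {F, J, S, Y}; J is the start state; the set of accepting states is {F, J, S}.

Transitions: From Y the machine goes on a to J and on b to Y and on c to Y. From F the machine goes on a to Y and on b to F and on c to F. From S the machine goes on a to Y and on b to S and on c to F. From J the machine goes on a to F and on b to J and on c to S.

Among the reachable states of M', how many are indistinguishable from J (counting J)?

1

P0 = {F,J,S} | {Y}.
Split {F,J,S} by δ(·,a) → {F,S} and {J}.
Stable partition: {F,S} | {Y} | {J} — 3 equivalence classes.
State J belongs to the block {J}, which has 1 states.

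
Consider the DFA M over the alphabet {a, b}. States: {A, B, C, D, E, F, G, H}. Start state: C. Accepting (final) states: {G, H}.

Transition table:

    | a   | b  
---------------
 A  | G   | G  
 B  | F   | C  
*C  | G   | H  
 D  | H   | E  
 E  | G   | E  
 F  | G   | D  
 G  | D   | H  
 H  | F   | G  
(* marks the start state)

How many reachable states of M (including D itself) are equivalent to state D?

Reachable states from the start: {C,D,E,F,G,H}. Unreachable: {A,B} — drop them.
P0 = {G,H} | {C,D,E,F}.
Refine {C,D,E,F} on symbol b: members go to different blocks, giving {D,E,F} and {C}.
The partition is now stable with 3 blocks: {G,H} | {D,E,F} | {C}.
State D belongs to the block {D,E,F}, which has 3 states.

3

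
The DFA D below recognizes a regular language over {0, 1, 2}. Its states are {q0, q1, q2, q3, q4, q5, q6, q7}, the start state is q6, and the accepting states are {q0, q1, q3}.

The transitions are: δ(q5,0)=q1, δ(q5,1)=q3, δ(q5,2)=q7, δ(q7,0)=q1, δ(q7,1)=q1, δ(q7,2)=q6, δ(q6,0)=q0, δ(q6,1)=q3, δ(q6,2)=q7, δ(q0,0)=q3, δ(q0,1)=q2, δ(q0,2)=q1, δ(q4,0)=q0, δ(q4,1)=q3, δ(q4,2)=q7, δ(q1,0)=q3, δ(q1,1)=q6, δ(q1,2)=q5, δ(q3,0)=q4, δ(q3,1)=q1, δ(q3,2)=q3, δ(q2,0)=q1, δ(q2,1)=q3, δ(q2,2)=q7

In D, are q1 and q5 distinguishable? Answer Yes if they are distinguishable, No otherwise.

Yes

Initial partition by acceptance: {q0,q1,q3} | {q2,q4,q5,q6,q7}.
Refine {q0,q1,q3} on symbol 0: members go to different blocks, giving {q0,q1} and {q3}.
On input 2, block {q0,q1} splits into {q0} and {q1}.
On input 0, block {q2,q4,q5,q6,q7} splits into {q2,q5,q7} and {q4,q6}.
On input 1, block {q2,q5,q7} splits into {q2,q5} and {q7}.
Stable partition: {q0} | {q2,q5} | {q3} | {q1} | {q4,q6} | {q7} — 6 equivalence classes.
q1 and q5 end up in different blocks, so they are distinguishable. For instance, the string 'ε' is accepted from only q1.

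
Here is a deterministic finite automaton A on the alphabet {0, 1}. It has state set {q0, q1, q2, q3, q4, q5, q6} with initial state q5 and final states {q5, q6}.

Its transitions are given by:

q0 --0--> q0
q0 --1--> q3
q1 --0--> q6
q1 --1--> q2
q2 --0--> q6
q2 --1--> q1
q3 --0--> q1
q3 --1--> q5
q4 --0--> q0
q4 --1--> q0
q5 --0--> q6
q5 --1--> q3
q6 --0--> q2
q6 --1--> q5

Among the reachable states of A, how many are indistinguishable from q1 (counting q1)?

2

Reachable states from the start: {q1,q2,q3,q5,q6}. Unreachable: {q0,q4} — drop them.
P0 = {q5,q6} | {q1,q2,q3}.
Refine {q5,q6} on symbol 0: members go to different blocks, giving {q5} and {q6}.
Split {q1,q2,q3} by δ(·,0) → {q1,q2} and {q3}.
No further refinement is possible. Final partition (4 blocks): {q5} | {q1,q2} | {q6} | {q3}.
The equivalence class containing q1 is {q1,q2}, of size 2.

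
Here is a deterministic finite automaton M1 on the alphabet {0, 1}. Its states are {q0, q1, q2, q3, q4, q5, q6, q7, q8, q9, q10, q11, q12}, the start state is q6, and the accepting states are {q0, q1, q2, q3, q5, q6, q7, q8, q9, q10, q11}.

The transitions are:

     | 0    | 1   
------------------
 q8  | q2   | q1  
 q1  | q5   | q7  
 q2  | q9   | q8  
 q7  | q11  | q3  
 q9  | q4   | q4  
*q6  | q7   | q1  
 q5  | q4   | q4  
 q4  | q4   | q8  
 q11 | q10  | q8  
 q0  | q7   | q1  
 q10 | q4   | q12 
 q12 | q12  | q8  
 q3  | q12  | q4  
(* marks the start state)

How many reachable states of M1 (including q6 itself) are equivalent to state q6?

1

First remove the unreachable states {q0}; 12 states remain.
Start with accepting vs non-accepting: {q1,q2,q3,q5,q6,q7,q8,q9,q10,q11} | {q4,q12}.
Split {q1,q2,q3,q5,q6,q7,q8,q9,q10,q11} by δ(·,0) → {q1,q2,q6,q7,q8,q11} and {q3,q5,q9,q10}.
Refine {q1,q2,q6,q7,q8,q11} on symbol 0: members go to different blocks, giving {q1,q2,q11} and {q6,q7,q8}.
Split {q6,q7,q8} by δ(·,0) → {q7,q8} and {q6}.
On input 1, block {q7,q8} splits into {q7} and {q8}.
Split {q1,q2,q11} by δ(·,1) → {q2,q11} and {q1}.
No further refinement is possible. Final partition (7 blocks): {q2,q11} | {q4,q12} | {q3,q5,q9,q10} | {q7} | {q6} | {q8} | {q1}.
State q6 belongs to the block {q6}, which has 1 states.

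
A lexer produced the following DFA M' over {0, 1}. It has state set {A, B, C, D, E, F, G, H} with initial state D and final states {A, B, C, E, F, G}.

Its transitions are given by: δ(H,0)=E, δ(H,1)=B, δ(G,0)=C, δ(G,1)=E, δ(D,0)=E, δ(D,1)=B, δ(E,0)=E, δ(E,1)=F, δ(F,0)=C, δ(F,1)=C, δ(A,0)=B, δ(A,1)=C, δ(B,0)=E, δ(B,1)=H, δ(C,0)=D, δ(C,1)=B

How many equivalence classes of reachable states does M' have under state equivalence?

First remove the unreachable states {A,G}; 6 states remain.
P0 = {B,C,E,F} | {D,H}.
Split {B,C,E,F} by δ(·,0) → {B,E,F} and {C}.
Split {B,E,F} by δ(·,0) → {B,E} and {F}.
Refine {B,E} on symbol 1: members go to different blocks, giving {B} and {E}.
No further refinement is possible. Final partition (5 blocks): {B} | {D,H} | {C} | {F} | {E}.

5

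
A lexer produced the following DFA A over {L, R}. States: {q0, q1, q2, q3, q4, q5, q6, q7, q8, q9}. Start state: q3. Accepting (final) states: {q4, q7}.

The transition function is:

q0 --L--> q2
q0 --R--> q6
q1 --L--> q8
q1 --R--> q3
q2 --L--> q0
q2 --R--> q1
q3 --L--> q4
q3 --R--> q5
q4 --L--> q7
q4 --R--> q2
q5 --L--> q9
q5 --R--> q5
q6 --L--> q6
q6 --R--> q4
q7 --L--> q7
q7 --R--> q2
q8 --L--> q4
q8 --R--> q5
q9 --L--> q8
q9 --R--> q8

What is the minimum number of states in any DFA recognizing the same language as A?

7

Initial partition by acceptance: {q4,q7} | {q0,q1,q2,q3,q5,q6,q8,q9}.
Split {q0,q1,q2,q3,q5,q6,q8,q9} by δ(·,L) → {q0,q1,q2,q5,q6,q9} and {q3,q8}.
On input L, block {q0,q1,q2,q5,q6,q9} splits into {q0,q2,q5,q6} and {q1,q9}.
Refine {q0,q2,q5,q6} on symbol L: members go to different blocks, giving {q0,q2,q6} and {q5}.
Split {q0,q2,q6} by δ(·,R) → {q0} and {q2} and {q6}.
Stable partition: {q4,q7} | {q0} | {q3,q8} | {q1,q9} | {q5} | {q2} | {q6} — 7 equivalence classes.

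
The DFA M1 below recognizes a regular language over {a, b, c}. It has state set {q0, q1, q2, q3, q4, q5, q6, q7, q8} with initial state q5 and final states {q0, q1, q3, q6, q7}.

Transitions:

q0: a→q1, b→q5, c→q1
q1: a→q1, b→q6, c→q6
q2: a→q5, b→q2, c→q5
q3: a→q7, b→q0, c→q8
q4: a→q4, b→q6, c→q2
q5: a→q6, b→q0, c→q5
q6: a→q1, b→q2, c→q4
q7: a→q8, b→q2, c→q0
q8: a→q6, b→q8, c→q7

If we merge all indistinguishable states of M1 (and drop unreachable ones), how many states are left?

6

Reachable states from the start: {q0,q1,q2,q4,q5,q6}. Unreachable: {q3,q7,q8} — drop them.
Initial partition by acceptance: {q0,q1,q6} | {q2,q4,q5}.
Refine {q0,q1,q6} on symbol b: members go to different blocks, giving {q0,q6} and {q1}.
Refine {q0,q6} on symbol c: members go to different blocks, giving {q0} and {q6}.
On input a, block {q2,q4,q5} splits into {q2,q4} and {q5}.
On input a, block {q2,q4} splits into {q2} and {q4}.
Stable partition: {q0} | {q2} | {q1} | {q6} | {q5} | {q4} — 6 equivalence classes.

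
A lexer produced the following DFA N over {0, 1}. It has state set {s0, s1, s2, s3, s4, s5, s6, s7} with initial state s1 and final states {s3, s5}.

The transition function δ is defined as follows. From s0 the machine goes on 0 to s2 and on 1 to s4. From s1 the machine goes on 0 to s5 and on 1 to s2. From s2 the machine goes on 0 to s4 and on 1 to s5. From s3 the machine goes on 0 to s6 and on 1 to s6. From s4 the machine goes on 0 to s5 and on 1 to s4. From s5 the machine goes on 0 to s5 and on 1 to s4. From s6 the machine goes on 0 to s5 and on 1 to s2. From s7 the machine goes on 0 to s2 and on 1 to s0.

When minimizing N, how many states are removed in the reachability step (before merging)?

Starting at s1 and following transitions, the reachable set is {s1, s2, s4, s5}. That leaves s0, s3, s6, s7 unreachable — 4 in total.

4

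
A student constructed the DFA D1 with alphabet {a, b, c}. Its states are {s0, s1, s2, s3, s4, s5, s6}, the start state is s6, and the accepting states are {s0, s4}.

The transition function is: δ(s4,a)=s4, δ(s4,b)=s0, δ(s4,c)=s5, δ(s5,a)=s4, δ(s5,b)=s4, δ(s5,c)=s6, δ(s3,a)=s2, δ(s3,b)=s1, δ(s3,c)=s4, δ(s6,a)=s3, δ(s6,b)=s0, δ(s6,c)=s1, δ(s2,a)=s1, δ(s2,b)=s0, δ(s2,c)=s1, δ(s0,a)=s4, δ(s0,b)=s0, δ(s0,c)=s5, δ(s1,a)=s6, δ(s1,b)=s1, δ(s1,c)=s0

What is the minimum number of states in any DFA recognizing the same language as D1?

4

All states are reachable from the start state.
Initial partition by acceptance: {s0,s4} | {s1,s2,s3,s5,s6}.
Refine {s1,s2,s3,s5,s6} on symbol a: members go to different blocks, giving {s1,s2,s3,s6} and {s5}.
On input b, block {s1,s2,s3,s6} splits into {s1,s3} and {s2,s6}.
Stable partition: {s0,s4} | {s1,s3} | {s5} | {s2,s6} — 4 equivalence classes.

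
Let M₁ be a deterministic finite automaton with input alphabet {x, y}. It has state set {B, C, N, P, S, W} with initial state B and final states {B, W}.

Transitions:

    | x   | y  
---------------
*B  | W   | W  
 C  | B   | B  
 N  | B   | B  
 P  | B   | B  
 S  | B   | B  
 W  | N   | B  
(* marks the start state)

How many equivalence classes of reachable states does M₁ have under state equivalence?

3

States {C,P,S} cannot be reached from the start state, so discard them.
Initial partition by acceptance: {B,W} | {N}.
On input x, block {B,W} splits into {B} and {W}.
No further refinement is possible. Final partition (3 blocks): {B} | {N} | {W}.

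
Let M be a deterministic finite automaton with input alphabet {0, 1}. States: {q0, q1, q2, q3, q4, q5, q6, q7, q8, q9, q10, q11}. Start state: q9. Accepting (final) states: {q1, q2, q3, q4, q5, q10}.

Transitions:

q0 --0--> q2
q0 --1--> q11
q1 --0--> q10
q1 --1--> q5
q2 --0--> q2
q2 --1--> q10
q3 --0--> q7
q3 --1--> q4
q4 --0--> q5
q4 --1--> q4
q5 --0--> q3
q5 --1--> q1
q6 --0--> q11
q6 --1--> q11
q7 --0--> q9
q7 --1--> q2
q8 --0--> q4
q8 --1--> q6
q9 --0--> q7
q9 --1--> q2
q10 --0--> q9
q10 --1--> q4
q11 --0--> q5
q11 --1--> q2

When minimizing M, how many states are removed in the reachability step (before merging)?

4

Starting at q9 and following transitions, the reachable set is {q1, q2, q3, q4, q5, q7, q9, q10}. That leaves q0, q6, q8, q11 unreachable — 4 in total.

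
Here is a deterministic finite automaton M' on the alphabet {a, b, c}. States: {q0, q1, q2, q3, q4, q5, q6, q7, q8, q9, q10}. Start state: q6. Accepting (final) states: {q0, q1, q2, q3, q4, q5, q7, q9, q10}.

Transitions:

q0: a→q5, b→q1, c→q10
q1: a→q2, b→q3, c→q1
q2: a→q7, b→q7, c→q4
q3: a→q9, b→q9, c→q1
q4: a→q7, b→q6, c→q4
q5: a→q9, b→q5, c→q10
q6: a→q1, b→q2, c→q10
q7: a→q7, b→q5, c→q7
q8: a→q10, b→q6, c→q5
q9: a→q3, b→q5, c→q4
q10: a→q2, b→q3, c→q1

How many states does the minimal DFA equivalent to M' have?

Reachable states from the start: {q1,q2,q3,q4,q5,q6,q7,q9,q10}. Unreachable: {q0,q8} — drop them.
Start with accepting vs non-accepting: {q1,q2,q3,q4,q5,q7,q9,q10} | {q6}.
Refine {q1,q2,q3,q4,q5,q7,q9,q10} on symbol b: members go to different blocks, giving {q1,q2,q3,q5,q7,q9,q10} and {q4}.
Split {q1,q2,q3,q5,q7,q9,q10} by δ(·,c) → {q1,q3,q5,q7,q10} and {q2,q9}.
Refine {q1,q3,q5,q7,q10} on symbol a: members go to different blocks, giving {q1,q3,q5,q10} and {q7}.
Refine {q1,q3,q5,q10} on symbol b: members go to different blocks, giving {q1,q5,q10} and {q3}.
On input b, block {q1,q5,q10} splits into {q1,q10} and {q5}.
Refine {q2,q9} on symbol a: members go to different blocks, giving {q2} and {q9}.
The partition is now stable with 8 blocks: {q1,q10} | {q6} | {q4} | {q2} | {q7} | {q3} | {q5} | {q9}.

8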